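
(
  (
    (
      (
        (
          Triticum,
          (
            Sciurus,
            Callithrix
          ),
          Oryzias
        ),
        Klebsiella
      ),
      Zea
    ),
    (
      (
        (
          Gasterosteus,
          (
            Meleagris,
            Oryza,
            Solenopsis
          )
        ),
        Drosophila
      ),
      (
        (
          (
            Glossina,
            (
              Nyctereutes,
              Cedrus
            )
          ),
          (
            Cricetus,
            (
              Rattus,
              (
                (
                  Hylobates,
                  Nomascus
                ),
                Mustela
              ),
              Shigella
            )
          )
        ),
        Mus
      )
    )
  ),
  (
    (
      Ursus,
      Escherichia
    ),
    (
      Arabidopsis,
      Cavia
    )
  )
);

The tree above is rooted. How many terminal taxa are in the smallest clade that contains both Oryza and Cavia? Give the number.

25

The MRCA of Oryza and Cavia is the root, so the clade is the entire tree.
That clade contains 25 terminal taxa: Arabidopsis, Callithrix, Cavia, Cedrus, Cricetus, Drosophila, Escherichia, Gasterosteus, Glossina, Hylobates, Klebsiella, Meleagris, Mus, Mustela, Nomascus, Nyctereutes, Oryza, Oryzias, Rattus, Sciurus, Shigella, Solenopsis, Triticum, Ursus, Zea.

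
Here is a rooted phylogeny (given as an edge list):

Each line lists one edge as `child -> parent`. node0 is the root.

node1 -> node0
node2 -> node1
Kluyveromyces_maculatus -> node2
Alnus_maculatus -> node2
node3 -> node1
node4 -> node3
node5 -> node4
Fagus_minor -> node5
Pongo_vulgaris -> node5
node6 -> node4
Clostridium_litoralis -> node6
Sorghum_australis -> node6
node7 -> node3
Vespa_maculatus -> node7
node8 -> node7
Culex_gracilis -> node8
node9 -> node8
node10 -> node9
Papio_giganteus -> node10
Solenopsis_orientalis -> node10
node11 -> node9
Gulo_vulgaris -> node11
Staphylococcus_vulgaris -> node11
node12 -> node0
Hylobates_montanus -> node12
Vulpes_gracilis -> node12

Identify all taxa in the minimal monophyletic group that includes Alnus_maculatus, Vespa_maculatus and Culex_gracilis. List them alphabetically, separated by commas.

Tracing Alnus_maculatus: it sits inside (Kluyveromyces_maculatus,Alnus_maculatus).
Tracing Vespa_maculatus: it sits inside (Vespa_maculatus,(Culex_gracilis,((Papio_giganteus,Solenopsis_orientalis),(Gulo_vulgaris,Staphylococcus_vulgaris)))).
Tracing Culex_gracilis: it sits inside (Culex_gracilis,((Papio_giganteus,Solenopsis_orientalis),(Gulo_vulgaris,Staphylococcus_vulgaris))).
The smallest clade enclosing all 3 is ((Kluyveromyces_maculatus,Alnus_maculatus),(((Fagus_minor,Pongo_vulgaris),(Clostridium_litoralis,Sorghum_australis)),(Vespa_maculatus,(Culex_gracilis,((Papio_giganteus,Solenopsis_orientalis),(Gulo_vulgaris,Staphylococcus_vulgaris)))))); the answer is its 12 terminal taxa in alphabetical order.

Alnus_maculatus, Clostridium_litoralis, Culex_gracilis, Fagus_minor, Gulo_vulgaris, Kluyveromyces_maculatus, Papio_giganteus, Pongo_vulgaris, Solenopsis_orientalis, Sorghum_australis, Staphylococcus_vulgaris, Vespa_maculatus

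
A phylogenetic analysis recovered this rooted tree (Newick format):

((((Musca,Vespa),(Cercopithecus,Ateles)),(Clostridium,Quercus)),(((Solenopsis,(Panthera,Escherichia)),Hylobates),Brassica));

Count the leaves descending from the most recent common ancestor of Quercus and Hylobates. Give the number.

11

The MRCA of Quercus and Hylobates is the root, so the clade is the entire tree.
That clade contains 11 terminal taxa: Ateles, Brassica, Cercopithecus, Clostridium, Escherichia, Hylobates, Musca, Panthera, Quercus, Solenopsis, Vespa.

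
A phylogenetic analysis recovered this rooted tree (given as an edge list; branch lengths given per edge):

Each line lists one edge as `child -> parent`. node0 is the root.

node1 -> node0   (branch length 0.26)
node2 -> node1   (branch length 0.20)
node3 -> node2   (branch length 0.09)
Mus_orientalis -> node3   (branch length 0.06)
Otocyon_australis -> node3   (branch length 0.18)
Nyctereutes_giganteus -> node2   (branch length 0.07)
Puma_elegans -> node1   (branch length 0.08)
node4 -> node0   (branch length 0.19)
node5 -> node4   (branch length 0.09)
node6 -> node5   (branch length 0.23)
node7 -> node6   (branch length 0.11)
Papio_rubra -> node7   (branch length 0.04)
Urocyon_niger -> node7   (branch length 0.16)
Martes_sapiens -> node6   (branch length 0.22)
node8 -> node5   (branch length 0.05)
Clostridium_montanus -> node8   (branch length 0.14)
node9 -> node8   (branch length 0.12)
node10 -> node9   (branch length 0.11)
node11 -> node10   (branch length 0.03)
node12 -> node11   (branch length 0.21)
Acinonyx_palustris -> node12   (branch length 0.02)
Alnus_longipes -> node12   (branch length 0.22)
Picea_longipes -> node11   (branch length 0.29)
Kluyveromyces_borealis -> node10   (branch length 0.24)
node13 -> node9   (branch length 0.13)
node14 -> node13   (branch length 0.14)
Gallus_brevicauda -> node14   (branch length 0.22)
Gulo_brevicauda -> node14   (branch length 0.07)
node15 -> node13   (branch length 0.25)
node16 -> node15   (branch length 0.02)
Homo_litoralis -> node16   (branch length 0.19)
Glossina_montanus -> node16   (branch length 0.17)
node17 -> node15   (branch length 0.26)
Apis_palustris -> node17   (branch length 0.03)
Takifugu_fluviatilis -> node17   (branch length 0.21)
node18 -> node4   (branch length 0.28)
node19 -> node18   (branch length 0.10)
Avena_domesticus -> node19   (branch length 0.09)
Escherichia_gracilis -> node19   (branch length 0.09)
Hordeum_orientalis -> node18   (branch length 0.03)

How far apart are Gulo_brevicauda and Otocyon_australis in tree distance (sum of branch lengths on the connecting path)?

1.52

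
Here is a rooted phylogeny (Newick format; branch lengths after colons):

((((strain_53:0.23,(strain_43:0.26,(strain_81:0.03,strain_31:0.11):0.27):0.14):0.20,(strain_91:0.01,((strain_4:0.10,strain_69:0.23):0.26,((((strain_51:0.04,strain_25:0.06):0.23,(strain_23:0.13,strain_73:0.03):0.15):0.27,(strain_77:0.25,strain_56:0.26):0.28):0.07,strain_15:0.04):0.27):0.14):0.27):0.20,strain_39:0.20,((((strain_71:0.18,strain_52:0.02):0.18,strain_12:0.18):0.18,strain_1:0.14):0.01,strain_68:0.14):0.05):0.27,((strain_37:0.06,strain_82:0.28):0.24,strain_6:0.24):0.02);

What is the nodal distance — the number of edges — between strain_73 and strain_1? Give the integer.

The MRCA of strain_73 and strain_1 is the node subtending (((strain_53,(strain_43,(strain_81,strain_31))),(strain_91,((strain_4,strain_69),((((strain_51,strain_25),(strain_23,strain_73)),(strain_77,strain_56)),strain_15)))),strain_39,((((strain_71,strain_52),strain_12),strain_1),strain_68)).
From strain_73 up to that node: 8 branches. From strain_1 up to the same node: 3 branches. Total: 8 + 3 = 11.

11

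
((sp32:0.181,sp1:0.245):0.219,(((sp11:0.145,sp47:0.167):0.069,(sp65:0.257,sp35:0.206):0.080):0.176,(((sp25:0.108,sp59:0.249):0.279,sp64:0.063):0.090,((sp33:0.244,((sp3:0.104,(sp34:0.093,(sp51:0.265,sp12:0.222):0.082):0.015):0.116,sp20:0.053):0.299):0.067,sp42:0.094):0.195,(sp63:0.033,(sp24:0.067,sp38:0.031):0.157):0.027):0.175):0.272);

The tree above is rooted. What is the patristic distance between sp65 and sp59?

The path runs sp65 → … → MRCA → … → sp59; the MRCA is the node subtending (((sp11,sp47),(sp65,sp35)),(((sp25,sp59),sp64),((sp33,((sp3,(sp34,(sp51,sp12))),sp20)),sp42),(sp63,(sp24,sp38)))).
Branch lengths along that path: 0.257 + 0.080 + 0.176 + 0.175 + 0.090 + 0.279 + 0.249 = 1.306.

1.306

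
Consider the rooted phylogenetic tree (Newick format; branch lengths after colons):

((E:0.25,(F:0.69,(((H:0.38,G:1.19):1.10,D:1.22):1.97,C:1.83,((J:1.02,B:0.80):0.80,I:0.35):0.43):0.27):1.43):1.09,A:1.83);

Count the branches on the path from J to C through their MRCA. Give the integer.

4

The MRCA of J and C is the node subtending (((H,G),D),C,((J,B),I)).
From J up to that node: 3 branches. From C up to the same node: 1 branch. Total: 3 + 1 = 4.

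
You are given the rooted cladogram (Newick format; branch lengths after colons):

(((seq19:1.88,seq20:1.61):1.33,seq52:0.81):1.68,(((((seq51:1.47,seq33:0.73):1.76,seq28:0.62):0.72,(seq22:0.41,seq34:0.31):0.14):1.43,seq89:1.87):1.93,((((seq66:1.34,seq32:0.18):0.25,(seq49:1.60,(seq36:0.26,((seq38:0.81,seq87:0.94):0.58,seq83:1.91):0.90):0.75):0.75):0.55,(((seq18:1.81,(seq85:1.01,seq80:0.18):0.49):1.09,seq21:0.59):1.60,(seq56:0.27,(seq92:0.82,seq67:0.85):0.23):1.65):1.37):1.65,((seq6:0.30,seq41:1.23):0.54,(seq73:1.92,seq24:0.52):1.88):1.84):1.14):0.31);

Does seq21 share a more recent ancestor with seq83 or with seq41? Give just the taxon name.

The MRCA of seq21 and seq83 subtends (((seq66,seq32),(seq49,(seq36,((seq38,seq87),seq83)))),(((seq18,(seq85,seq80)),seq21),(seq56,(seq92,seq67)))) (14 taxa).
The MRCA of seq21 and seq41 subtends ((((seq66,seq32),(seq49,(seq36,((seq38,seq87),seq83)))),(((seq18,(seq85,seq80)),seq21),(seq56,(seq92,seq67)))),((seq6,seq41),(seq73,seq24))) (18 taxa).
The first is nested inside the second, so seq21 shares a more recent common ancestor with seq83.

seq83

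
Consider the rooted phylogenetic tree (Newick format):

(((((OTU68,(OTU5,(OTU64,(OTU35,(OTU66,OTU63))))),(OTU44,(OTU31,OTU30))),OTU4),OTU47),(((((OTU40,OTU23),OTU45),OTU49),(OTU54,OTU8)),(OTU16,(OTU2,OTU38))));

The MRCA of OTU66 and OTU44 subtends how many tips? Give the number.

The MRCA of OTU66 and OTU44 is the node subtending ((OTU68,(OTU5,(OTU64,(OTU35,(OTU66,OTU63))))),(OTU44,(OTU31,OTU30))).
That clade contains 9 terminal taxa: OTU30, OTU31, OTU35, OTU44, OTU5, OTU63, OTU64, OTU66, OTU68.

9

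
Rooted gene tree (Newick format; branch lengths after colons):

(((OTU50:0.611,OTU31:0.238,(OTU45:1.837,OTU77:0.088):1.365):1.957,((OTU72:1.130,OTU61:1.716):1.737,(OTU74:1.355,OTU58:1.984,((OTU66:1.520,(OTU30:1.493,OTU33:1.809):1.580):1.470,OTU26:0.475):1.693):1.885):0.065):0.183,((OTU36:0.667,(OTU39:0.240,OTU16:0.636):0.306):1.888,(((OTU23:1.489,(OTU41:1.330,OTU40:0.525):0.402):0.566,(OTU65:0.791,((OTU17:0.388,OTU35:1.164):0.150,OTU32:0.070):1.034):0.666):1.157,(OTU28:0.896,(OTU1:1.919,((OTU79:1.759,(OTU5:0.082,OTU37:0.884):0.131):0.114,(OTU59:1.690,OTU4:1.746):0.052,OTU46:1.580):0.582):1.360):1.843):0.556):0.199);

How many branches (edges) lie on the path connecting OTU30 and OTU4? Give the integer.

14

The MRCA of OTU30 and OTU4 is the root of the tree.
From OTU30 up to that node: 7 branches. From OTU4 up to the same node: 7 branches. Total: 7 + 7 = 14.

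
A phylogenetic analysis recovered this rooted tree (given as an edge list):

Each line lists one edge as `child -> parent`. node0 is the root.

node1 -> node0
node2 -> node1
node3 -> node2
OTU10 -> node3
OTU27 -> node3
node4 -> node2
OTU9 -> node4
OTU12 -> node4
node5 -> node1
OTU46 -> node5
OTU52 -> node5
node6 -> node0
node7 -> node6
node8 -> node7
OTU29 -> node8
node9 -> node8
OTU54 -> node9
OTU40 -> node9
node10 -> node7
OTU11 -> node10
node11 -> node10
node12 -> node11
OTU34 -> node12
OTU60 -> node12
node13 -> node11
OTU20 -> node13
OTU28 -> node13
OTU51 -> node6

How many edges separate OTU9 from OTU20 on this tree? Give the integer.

10

The MRCA of OTU9 and OTU20 is the root of the tree.
From OTU9 up to that node: 4 branches. From OTU20 up to the same node: 6 branches. Total: 4 + 6 = 10.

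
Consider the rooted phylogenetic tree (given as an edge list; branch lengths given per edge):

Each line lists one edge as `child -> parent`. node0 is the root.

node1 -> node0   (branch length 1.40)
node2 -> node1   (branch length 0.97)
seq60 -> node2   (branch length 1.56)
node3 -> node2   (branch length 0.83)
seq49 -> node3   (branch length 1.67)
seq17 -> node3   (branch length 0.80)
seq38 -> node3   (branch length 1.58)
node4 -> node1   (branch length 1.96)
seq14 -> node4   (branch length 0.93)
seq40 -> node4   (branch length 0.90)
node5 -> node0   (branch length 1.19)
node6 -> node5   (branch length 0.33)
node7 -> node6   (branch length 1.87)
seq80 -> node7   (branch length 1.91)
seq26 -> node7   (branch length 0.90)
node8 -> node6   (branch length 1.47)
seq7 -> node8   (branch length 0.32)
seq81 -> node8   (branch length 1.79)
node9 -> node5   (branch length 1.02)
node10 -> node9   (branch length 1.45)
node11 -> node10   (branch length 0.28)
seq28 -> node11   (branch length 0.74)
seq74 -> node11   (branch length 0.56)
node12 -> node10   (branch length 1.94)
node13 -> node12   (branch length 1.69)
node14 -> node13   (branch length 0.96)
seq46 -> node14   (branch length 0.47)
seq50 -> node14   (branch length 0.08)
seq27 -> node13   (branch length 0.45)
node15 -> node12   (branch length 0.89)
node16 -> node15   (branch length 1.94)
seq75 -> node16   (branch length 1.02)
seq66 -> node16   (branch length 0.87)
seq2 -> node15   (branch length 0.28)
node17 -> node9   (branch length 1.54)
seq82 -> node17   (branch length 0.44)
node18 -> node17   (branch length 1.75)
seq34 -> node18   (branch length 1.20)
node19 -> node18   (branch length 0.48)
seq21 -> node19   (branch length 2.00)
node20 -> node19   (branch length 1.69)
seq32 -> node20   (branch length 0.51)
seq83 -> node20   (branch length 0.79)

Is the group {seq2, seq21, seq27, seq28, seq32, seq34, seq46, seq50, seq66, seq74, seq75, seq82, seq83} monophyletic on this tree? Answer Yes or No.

Yes

The most recent common ancestor of these taxa subtends (((seq28,seq74),(((seq46,seq50),seq27),((seq75,seq66),seq2))),(seq82,(seq34,(seq21,(seq32,seq83))))).
That clade has exactly 13 tips — every listed taxon and nothing else — so the group is monophyletic.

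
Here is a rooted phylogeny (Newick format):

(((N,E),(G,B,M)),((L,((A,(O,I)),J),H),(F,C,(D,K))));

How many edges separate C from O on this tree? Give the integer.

7

The MRCA of C and O is the node subtending ((L,((A,(O,I)),J),H),(F,C,(D,K))).
From C up to that node: 2 branches. From O up to the same node: 5 branches. Total: 2 + 5 = 7.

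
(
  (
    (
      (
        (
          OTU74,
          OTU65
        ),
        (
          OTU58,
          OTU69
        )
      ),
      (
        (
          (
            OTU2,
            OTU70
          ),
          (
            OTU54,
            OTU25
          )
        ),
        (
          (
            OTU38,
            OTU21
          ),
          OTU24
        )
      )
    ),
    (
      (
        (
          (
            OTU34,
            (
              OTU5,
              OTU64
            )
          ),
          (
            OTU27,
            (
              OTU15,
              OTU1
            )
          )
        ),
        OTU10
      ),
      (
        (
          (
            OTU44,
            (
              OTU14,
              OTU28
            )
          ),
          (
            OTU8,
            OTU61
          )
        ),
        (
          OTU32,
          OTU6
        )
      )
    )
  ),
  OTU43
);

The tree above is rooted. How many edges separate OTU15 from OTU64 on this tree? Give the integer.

6

The MRCA of OTU15 and OTU64 is the node subtending ((OTU34,(OTU5,OTU64)),(OTU27,(OTU15,OTU1))).
From OTU15 up to that node: 3 branches. From OTU64 up to the same node: 3 branches. Total: 3 + 3 = 6.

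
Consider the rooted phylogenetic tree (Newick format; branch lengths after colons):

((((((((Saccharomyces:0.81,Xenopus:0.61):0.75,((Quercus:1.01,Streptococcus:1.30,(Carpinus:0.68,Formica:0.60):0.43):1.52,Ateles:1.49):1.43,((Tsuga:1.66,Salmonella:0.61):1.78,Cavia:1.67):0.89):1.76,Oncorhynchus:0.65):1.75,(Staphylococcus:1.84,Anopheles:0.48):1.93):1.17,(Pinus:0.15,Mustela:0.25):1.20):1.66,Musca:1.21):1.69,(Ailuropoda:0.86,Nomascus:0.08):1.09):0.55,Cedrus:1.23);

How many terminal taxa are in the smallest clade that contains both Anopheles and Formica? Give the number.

13

The MRCA of Anopheles and Formica is the node subtending ((((Saccharomyces,Xenopus),((Quercus,Streptococcus,(Carpinus,Formica)),Ateles),((Tsuga,Salmonella),Cavia)),Oncorhynchus),(Staphylococcus,Anopheles)).
That clade contains 13 terminal taxa: Anopheles, Ateles, Carpinus, Cavia, Formica, Oncorhynchus, Quercus, Saccharomyces, Salmonella, Staphylococcus, Streptococcus, Tsuga, Xenopus.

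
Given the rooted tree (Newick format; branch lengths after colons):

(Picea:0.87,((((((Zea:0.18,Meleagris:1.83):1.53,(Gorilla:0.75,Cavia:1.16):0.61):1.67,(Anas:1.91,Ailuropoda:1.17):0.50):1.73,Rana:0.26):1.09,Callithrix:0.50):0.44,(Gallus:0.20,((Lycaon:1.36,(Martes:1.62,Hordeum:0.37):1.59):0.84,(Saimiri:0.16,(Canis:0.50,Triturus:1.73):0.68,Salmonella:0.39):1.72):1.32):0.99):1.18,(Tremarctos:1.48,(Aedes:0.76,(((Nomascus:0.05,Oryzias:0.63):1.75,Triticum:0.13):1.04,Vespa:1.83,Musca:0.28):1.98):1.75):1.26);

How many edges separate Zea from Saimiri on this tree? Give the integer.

10

The MRCA of Zea and Saimiri is the node subtending ((((((Zea,Meleagris),(Gorilla,Cavia)),(Anas,Ailuropoda)),Rana),Callithrix),(Gallus,((Lycaon,(Martes,Hordeum)),(Saimiri,(Canis,Triturus),Salmonella)))).
From Zea up to that node: 6 branches. From Saimiri up to the same node: 4 branches. Total: 6 + 4 = 10.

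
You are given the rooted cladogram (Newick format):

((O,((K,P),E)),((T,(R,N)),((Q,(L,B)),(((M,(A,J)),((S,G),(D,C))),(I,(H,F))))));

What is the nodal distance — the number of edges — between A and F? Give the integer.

7

The MRCA of A and F is the node subtending (((M,(A,J)),((S,G),(D,C))),(I,(H,F))).
From A up to that node: 4 branches. From F up to the same node: 3 branches. Total: 4 + 3 = 7.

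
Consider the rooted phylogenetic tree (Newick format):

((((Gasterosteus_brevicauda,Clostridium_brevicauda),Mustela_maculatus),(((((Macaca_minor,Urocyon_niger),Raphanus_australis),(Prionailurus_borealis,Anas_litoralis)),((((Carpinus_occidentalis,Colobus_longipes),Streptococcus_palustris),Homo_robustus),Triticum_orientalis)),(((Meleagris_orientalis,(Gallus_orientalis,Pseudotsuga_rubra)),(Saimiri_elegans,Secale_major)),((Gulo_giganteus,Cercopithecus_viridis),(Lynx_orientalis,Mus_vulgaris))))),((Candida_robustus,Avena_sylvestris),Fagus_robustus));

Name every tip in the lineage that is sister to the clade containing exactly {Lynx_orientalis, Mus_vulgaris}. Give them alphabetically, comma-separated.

The clade containing exactly {Lynx_orientalis, Mus_vulgaris} attaches to the tree at the node subtending ((Gulo_giganteus,Cercopithecus_viridis),(Lynx_orientalis,Mus_vulgaris)).
The other lineage descending from that same node — the sister group — is (Gulo_giganteus,Cercopithecus_viridis); its 2 tips in alphabetical order are the answer.

Cercopithecus_viridis, Gulo_giganteus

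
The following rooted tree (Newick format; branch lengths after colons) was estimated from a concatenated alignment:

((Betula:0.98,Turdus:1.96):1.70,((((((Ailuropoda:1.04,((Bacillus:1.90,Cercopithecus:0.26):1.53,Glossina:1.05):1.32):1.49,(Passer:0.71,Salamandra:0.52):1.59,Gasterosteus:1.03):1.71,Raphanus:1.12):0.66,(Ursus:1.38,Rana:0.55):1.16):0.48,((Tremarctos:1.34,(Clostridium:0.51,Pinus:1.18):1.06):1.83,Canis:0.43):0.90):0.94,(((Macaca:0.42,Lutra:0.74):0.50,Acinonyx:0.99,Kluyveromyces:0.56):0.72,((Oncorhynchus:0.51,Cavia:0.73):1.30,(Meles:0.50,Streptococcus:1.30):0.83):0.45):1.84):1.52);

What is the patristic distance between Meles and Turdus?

8.80

The path runs Meles → … → MRCA → … → Turdus; the MRCA is the root of the tree.
Branch lengths along that path: 0.50 + 0.83 + 0.45 + 1.84 + 1.52 + 1.70 + 1.96 = 8.80.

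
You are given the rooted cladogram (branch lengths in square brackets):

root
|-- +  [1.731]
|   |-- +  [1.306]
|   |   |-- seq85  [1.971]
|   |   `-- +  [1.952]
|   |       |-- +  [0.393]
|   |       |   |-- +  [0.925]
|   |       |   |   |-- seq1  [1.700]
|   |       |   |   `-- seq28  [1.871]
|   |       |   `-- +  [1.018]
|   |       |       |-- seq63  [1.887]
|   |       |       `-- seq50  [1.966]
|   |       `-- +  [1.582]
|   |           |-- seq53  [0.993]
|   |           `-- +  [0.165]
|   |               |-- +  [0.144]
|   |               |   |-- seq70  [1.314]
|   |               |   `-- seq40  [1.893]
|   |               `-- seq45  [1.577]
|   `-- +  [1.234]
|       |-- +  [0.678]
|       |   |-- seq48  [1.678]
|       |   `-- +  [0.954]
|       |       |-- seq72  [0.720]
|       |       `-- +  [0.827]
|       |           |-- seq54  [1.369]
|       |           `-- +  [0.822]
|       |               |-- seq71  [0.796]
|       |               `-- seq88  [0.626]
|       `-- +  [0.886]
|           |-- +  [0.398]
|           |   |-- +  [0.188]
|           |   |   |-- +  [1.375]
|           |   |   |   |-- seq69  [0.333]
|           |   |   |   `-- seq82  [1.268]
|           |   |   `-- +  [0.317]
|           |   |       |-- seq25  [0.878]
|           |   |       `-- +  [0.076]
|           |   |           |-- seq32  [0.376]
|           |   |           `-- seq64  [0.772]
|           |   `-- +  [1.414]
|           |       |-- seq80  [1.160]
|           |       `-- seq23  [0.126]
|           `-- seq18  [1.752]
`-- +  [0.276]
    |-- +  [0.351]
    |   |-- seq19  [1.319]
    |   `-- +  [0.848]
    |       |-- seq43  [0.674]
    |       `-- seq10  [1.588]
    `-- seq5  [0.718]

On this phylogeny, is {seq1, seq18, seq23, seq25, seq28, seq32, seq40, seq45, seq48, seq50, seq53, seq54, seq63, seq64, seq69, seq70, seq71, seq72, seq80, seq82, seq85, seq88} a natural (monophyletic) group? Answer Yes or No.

The most recent common ancestor of these taxa subtends ((seq85,(((seq1,seq28),(seq63,seq50)),(seq53,((seq70,seq40),seq45)))),((seq48,(seq72,(seq54,(seq71,seq88)))),((((seq69,seq82),(seq25,(seq32,seq64))),(seq80,seq23)),seq18))).
That clade has exactly 22 tips — every listed taxon and nothing else — so the group is monophyletic.

Yes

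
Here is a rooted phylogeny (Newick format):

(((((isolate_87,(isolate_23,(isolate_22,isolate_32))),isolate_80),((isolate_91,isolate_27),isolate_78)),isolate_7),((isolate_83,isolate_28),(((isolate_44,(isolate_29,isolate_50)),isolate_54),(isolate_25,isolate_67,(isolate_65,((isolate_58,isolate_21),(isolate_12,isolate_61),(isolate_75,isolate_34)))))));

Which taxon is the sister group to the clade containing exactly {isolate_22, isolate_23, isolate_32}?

The clade containing exactly {isolate_22, isolate_23, isolate_32} attaches to the tree at the node subtending (isolate_87,(isolate_23,(isolate_22,isolate_32))).
The other lineage descending from that same node — the sister group — is the single tip isolate_87.

isolate_87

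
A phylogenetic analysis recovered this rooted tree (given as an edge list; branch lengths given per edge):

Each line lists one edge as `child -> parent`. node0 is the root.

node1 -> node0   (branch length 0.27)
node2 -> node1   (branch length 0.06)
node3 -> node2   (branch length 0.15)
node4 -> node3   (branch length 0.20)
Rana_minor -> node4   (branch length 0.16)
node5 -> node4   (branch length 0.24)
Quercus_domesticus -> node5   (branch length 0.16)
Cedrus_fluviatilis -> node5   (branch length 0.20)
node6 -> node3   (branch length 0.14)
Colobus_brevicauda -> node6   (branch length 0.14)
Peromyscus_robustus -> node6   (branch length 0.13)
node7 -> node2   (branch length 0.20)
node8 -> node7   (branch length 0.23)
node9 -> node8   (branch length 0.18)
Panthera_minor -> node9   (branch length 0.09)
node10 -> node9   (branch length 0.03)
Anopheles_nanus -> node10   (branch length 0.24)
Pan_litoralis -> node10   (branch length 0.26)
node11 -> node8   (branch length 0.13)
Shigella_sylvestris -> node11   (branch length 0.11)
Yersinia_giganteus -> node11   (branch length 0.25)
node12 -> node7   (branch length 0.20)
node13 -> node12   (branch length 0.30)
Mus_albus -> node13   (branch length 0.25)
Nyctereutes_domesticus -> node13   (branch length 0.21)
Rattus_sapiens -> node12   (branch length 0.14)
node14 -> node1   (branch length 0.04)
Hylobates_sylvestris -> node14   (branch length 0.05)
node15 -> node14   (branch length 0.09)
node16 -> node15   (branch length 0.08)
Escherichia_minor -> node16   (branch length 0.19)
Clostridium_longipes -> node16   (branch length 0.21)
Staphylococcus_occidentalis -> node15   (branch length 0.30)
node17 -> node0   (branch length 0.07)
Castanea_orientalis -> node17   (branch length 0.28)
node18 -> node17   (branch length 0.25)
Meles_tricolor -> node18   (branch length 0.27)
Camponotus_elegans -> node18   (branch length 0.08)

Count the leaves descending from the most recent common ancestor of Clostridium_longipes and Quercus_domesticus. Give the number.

The MRCA of Clostridium_longipes and Quercus_domesticus is the node subtending ((((Rana_minor,(Quercus_domesticus,Cedrus_fluviatilis)),(Colobus_brevicauda,Peromyscus_robustus)),(((Panthera_minor,(Anopheles_nanus,Pan_litoralis)),(Shigella_sylvestris,Yersinia_giganteus)),((Mus_albus,Nyctereutes_domesticus),Rattus_sapiens))),(Hylobates_sylvestris,((Escherichia_minor,Clostridium_longipes),Staphylococcus_occidentalis))).
That clade contains 17 terminal taxa: Anopheles_nanus, Cedrus_fluviatilis, Clostridium_longipes, Colobus_brevicauda, Escherichia_minor, Hylobates_sylvestris, Mus_albus, Nyctereutes_domesticus, Pan_litoralis, Panthera_minor, Peromyscus_robustus, Quercus_domesticus, Rana_minor, Rattus_sapiens, Shigella_sylvestris, Staphylococcus_occidentalis, Yersinia_giganteus.

17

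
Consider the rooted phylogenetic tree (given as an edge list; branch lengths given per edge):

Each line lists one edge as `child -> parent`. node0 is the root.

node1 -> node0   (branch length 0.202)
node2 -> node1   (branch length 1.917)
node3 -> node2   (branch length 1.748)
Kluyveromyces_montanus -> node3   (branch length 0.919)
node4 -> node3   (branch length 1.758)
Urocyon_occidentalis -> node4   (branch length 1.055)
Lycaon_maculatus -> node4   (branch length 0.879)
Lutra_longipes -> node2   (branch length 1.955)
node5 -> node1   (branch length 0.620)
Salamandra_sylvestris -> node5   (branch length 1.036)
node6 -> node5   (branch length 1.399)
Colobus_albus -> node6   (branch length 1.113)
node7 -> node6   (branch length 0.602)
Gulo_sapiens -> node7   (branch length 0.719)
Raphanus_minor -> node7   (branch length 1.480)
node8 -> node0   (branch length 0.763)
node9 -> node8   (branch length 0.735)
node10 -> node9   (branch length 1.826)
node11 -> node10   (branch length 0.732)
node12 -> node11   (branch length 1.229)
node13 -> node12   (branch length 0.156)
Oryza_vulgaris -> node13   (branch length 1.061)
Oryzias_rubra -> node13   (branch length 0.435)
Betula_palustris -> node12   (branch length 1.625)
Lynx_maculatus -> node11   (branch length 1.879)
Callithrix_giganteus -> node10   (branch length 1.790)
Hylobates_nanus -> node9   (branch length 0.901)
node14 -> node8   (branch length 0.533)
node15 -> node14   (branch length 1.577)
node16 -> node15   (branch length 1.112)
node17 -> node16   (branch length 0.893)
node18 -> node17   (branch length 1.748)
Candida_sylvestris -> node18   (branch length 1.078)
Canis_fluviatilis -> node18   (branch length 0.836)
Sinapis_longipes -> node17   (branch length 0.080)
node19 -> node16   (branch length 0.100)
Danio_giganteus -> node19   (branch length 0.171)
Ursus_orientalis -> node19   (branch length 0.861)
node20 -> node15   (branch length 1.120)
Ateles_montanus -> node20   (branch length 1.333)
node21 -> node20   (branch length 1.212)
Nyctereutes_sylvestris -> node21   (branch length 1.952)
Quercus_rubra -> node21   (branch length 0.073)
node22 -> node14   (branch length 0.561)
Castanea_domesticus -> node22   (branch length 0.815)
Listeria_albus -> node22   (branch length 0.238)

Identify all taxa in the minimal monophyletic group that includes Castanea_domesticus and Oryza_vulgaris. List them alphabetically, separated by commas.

Ateles_montanus, Betula_palustris, Callithrix_giganteus, Candida_sylvestris, Canis_fluviatilis, Castanea_domesticus, Danio_giganteus, Hylobates_nanus, Listeria_albus, Lynx_maculatus, Nyctereutes_sylvestris, Oryza_vulgaris, Oryzias_rubra, Quercus_rubra, Sinapis_longipes, Ursus_orientalis

Tracing Castanea_domesticus: it sits inside (Castanea_domesticus,Listeria_albus).
Tracing Oryza_vulgaris: it sits inside (Oryza_vulgaris,Oryzias_rubra).
The smallest clade enclosing both is ((((((Oryza_vulgaris,Oryzias_rubra),Betula_palustris),Lynx_maculatus),Callithrix_giganteus),Hylobates_nanus),(((((Candida_sylvestris,Canis_fluviatilis),Sinapis_longipes),(Danio_giganteus,Ursus_orientalis)),(Ateles_montanus,(Nyctereutes_sylvestris,Quercus_rubra))),(Castanea_domesticus,Listeria_albus))); the answer is its 16 terminal taxa in alphabetical order.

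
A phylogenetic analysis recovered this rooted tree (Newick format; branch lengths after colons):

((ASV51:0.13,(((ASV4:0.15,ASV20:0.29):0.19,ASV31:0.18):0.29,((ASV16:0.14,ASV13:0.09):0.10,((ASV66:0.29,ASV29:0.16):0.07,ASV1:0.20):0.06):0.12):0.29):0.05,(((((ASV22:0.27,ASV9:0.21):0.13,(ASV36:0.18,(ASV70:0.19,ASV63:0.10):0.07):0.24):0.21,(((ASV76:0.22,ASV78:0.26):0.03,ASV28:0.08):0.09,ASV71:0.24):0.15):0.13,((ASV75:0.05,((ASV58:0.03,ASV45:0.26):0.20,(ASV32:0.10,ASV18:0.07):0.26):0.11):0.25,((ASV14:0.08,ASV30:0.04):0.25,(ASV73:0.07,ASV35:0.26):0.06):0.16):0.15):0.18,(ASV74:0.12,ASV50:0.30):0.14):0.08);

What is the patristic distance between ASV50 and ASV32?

The path runs ASV50 → … → MRCA → … → ASV32; the MRCA is the node subtending (((((ASV22,ASV9),(ASV36,(ASV70,ASV63))),(((ASV76,ASV78),ASV28),ASV71)),((ASV75,((ASV58,ASV45),(ASV32,ASV18))),((ASV14,ASV30),(ASV73,ASV35)))),(ASV74,ASV50)).
Branch lengths along that path: 0.30 + 0.14 + 0.18 + 0.15 + 0.25 + 0.11 + 0.26 + 0.10 = 1.49.

1.49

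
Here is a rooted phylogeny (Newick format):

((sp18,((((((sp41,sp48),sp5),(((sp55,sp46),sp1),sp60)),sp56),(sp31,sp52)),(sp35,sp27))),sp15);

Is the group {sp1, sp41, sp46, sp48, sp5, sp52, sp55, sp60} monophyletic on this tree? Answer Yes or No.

No

The MRCA of the listed taxa subtends (((((sp41,sp48),sp5),(((sp55,sp46),sp1),sp60)),sp56),(sp31,sp52)).
That clade also contains sp31, sp56, which are not in the proposed group, so the group is not monophyletic.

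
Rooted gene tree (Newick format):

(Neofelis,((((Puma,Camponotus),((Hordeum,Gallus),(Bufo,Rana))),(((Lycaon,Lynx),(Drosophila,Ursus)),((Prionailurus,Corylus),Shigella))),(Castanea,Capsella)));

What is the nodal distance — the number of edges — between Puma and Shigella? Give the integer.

6

The MRCA of Puma and Shigella is the node subtending (((Puma,Camponotus),((Hordeum,Gallus),(Bufo,Rana))),(((Lycaon,Lynx),(Drosophila,Ursus)),((Prionailurus,Corylus),Shigella))).
From Puma up to that node: 3 branches. From Shigella up to the same node: 3 branches. Total: 3 + 3 = 6.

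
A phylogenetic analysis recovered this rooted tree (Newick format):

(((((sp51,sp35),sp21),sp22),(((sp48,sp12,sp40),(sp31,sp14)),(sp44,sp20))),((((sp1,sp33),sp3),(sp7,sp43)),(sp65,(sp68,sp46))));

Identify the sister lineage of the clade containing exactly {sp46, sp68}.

sp65

The clade containing exactly {sp46, sp68} attaches to the tree at the node subtending (sp65,(sp68,sp46)).
The other lineage descending from that same node — the sister group — is the single tip sp65.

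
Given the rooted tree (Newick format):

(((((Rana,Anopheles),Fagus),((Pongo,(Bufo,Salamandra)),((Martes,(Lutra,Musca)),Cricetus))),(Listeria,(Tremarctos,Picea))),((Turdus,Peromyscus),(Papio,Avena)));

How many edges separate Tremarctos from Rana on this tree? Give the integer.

The MRCA of Tremarctos and Rana is the node subtending ((((Rana,Anopheles),Fagus),((Pongo,(Bufo,Salamandra)),((Martes,(Lutra,Musca)),Cricetus))),(Listeria,(Tremarctos,Picea))).
From Tremarctos up to that node: 3 branches. From Rana up to the same node: 4 branches. Total: 3 + 4 = 7.

7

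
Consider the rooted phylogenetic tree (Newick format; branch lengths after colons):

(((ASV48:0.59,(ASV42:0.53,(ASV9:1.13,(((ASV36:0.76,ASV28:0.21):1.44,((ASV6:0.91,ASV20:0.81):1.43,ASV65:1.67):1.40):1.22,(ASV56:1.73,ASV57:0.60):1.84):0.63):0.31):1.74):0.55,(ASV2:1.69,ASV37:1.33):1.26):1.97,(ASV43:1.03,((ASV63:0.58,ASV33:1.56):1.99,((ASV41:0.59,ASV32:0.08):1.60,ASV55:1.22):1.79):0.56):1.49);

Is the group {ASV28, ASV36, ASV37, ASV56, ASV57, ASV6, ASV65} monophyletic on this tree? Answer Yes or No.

The MRCA of the listed taxa subtends ((ASV48,(ASV42,(ASV9,(((ASV36,ASV28),((ASV6,ASV20),ASV65)),(ASV56,ASV57))))),(ASV2,ASV37)).
That clade also contains ASV2, ASV20, ASV42, ASV48, ASV9, which are not in the proposed group, so the group is not monophyletic.

No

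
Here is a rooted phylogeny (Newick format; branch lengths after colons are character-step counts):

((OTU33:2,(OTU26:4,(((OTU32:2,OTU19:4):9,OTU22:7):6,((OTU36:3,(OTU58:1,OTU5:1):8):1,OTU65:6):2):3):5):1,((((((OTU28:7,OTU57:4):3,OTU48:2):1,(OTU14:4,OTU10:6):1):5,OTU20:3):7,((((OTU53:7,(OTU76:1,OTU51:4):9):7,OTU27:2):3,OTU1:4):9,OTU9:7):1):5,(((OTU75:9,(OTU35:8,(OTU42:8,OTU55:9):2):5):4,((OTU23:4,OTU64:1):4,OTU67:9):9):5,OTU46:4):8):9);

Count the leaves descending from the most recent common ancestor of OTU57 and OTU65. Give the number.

29

The MRCA of OTU57 and OTU65 is the root, so the clade is the entire tree.
That clade contains 29 terminal taxa: OTU1, OTU10, OTU14, OTU19, OTU20, OTU22, OTU23, OTU26, OTU27, OTU28, OTU32, OTU33, OTU35, OTU36, OTU42, OTU46, OTU48, OTU5, OTU51, OTU53, OTU55, OTU57, OTU58, OTU64, OTU65, OTU67, OTU75, OTU76, OTU9.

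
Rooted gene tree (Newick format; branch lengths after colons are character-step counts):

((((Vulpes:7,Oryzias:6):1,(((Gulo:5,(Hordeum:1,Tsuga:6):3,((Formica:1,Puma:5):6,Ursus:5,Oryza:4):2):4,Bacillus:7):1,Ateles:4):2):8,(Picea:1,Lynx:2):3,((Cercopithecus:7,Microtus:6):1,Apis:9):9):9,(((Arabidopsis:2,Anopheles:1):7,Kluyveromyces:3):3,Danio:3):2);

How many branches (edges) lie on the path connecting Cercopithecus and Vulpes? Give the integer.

The MRCA of Cercopithecus and Vulpes is the node subtending (((Vulpes,Oryzias),(((Gulo,(Hordeum,Tsuga),((Formica,Puma),Ursus,Oryza)),Bacillus),Ateles)),(Picea,Lynx),((Cercopithecus,Microtus),Apis)).
From Cercopithecus up to that node: 3 branches. From Vulpes up to the same node: 3 branches. Total: 3 + 3 = 6.

6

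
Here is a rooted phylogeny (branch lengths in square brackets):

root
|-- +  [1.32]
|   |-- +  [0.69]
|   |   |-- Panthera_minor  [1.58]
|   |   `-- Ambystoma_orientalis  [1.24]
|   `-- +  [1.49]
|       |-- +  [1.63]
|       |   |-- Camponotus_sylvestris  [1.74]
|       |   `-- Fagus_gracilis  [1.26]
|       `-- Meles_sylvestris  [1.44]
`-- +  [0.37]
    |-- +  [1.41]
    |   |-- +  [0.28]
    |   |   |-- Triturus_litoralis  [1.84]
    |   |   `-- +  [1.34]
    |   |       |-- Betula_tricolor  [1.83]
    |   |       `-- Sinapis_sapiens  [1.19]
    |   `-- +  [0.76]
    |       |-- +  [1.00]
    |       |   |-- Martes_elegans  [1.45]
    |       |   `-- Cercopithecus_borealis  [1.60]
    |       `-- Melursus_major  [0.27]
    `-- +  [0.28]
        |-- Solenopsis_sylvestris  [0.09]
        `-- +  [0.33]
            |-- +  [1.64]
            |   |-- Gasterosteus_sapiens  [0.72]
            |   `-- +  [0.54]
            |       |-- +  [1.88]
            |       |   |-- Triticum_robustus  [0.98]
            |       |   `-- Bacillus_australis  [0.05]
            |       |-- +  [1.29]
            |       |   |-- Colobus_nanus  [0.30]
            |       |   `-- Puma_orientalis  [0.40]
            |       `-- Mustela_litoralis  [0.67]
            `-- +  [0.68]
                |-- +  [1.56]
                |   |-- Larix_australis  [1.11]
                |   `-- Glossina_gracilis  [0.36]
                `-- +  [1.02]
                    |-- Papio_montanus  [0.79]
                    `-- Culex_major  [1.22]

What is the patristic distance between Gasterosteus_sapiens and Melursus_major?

The path runs Gasterosteus_sapiens → … → MRCA → … → Melursus_major; the MRCA is the node subtending (((Triturus_litoralis,(Betula_tricolor,Sinapis_sapiens)),((Martes_elegans,Cercopithecus_borealis),Melursus_major)),(Solenopsis_sylvestris,((Gasterosteus_sapiens,((Triticum_robustus,Bacillus_australis),(Colobus_nanus,Puma_orientalis),Mustela_litoralis)),((Larix_australis,Glossina_gracilis),(Papio_montanus,Culex_major))))).
Branch lengths along that path: 0.72 + 1.64 + 0.33 + 0.28 + 1.41 + 0.76 + 0.27 = 5.41.

5.41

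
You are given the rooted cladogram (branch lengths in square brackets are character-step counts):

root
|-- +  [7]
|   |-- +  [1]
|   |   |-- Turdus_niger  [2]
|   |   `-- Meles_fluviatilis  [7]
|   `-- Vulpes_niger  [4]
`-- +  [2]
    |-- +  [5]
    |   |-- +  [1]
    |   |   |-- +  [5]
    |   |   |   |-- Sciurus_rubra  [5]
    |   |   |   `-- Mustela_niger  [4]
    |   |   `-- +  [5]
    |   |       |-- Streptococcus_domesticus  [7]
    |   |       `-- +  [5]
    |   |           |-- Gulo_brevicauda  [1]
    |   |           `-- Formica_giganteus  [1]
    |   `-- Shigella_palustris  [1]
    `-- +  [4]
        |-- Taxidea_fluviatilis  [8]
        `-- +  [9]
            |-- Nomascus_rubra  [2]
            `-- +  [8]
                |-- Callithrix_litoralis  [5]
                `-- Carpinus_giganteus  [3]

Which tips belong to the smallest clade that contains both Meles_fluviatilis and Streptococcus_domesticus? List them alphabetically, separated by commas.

Callithrix_litoralis, Carpinus_giganteus, Formica_giganteus, Gulo_brevicauda, Meles_fluviatilis, Mustela_niger, Nomascus_rubra, Sciurus_rubra, Shigella_palustris, Streptococcus_domesticus, Taxidea_fluviatilis, Turdus_niger, Vulpes_niger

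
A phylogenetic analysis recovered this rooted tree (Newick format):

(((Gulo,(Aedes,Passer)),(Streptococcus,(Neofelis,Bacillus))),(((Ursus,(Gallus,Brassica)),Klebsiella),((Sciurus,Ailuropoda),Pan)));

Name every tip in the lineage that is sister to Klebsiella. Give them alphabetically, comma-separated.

Brassica, Gallus, Ursus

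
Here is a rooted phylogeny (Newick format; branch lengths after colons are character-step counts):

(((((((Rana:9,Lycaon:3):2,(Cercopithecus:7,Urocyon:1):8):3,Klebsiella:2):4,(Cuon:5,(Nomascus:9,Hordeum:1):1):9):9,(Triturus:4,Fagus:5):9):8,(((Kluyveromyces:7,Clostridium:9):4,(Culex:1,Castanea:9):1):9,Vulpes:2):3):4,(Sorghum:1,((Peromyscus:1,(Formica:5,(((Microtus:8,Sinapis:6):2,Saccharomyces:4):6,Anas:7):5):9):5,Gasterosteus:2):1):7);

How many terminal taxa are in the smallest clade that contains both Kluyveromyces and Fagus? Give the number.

The MRCA of Kluyveromyces and Fagus is the node subtending ((((((Rana,Lycaon),(Cercopithecus,Urocyon)),Klebsiella),(Cuon,(Nomascus,Hordeum))),(Triturus,Fagus)),(((Kluyveromyces,Clostridium),(Culex,Castanea)),Vulpes)).
That clade contains 15 terminal taxa: Castanea, Cercopithecus, Clostridium, Culex, Cuon, Fagus, Hordeum, Klebsiella, Kluyveromyces, Lycaon, Nomascus, Rana, Triturus, Urocyon, Vulpes.

15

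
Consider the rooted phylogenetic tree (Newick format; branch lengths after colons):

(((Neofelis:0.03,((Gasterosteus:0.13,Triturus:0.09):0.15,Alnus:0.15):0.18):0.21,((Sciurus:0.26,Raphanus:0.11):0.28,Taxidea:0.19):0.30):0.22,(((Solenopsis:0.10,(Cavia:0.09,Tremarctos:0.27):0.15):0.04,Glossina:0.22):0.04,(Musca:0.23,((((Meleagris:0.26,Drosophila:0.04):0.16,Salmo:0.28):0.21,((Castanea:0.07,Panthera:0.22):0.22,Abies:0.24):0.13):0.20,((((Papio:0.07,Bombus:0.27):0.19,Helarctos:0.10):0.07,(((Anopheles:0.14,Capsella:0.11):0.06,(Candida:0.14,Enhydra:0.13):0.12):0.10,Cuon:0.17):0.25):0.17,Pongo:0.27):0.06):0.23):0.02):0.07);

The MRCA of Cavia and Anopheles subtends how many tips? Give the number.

20

The MRCA of Cavia and Anopheles is the node subtending (((Solenopsis,(Cavia,Tremarctos)),Glossina),(Musca,((((Meleagris,Drosophila),Salmo),((Castanea,Panthera),Abies)),((((Papio,Bombus),Helarctos),(((Anopheles,Capsella),(Candida,Enhydra)),Cuon)),Pongo)))).
That clade contains 20 terminal taxa: Abies, Anopheles, Bombus, Candida, Capsella, Castanea, Cavia, Cuon, Drosophila, Enhydra, Glossina, Helarctos, Meleagris, Musca, Panthera, Papio, Pongo, Salmo, Solenopsis, Tremarctos.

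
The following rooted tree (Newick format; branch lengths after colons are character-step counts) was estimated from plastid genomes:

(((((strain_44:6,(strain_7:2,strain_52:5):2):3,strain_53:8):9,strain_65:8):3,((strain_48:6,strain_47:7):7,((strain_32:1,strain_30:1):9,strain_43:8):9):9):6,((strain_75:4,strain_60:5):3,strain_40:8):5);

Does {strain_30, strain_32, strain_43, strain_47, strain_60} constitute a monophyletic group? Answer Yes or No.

No

The MRCA of the listed taxa is the root, so the smallest clade containing them is the whole tree.
That clade also contains strain_40, strain_44, strain_48, strain_52, strain_53, strain_65, strain_7, strain_75, which are not in the proposed group, so the group is not monophyletic.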